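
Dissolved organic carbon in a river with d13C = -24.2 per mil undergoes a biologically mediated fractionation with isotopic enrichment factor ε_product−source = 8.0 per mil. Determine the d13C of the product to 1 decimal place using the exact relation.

-16.4 per mil

To first order, δ_product ≈ δ_source + ε = -16.2 per mil.
Exactly, δ_product = (δ_source + 1000)·(ε/1000 + 1) − 1000.
δ_product = (-24.2 + 1000) × (8.0/1000 + 1) − 1000
δ_product = -16.39 per mil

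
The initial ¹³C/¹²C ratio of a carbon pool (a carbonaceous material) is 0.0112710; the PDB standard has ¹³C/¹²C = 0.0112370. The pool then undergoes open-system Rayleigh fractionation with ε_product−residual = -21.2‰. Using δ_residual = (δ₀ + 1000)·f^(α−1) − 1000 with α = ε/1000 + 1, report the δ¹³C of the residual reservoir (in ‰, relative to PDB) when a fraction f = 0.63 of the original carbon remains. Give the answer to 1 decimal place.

δ₀ = (0.0112710/0.0112370 − 1)×1000 = (1.003026 − 1)×1000 = 3.026‰
α − 1 = ε/1000 = -0.0212
f^(α−1) = 0.63^(-0.0212) = 1.009843
δ_res = (3.026 + 1000) × 1.009843 − 1000 = 1012.899 − 1000 = 12.90‰

12.9‰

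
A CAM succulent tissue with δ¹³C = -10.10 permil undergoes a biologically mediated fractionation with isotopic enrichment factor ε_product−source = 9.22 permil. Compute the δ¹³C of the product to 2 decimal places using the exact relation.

Exactly, δ_product = (δ_source + 1000)·(ε/1000 + 1) − 1000.
δ_product = (-10.10 + 1000) × (9.22/1000 + 1) − 1000
δ_product = -0.973 permil

-0.97 permil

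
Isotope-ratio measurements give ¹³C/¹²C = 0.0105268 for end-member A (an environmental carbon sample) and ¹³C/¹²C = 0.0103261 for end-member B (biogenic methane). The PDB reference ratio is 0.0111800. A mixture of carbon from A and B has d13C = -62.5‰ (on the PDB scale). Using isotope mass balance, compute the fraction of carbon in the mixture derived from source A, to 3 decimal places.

0.773

δ_A = (0.0105268/0.0111800 − 1)×1000 = (0.941574 − 1)×1000 = -58.426‰
δ_B = (0.0103261/0.0111800 − 1)×1000 = (0.923623 − 1)×1000 = -76.377‰
f_A = (δ_mix − δ_B)/(δ_A − δ_B) = (-62.5 − (-76.377))/(-58.426 − (-76.377))
f_A = 13.877 / 17.952 = 0.7730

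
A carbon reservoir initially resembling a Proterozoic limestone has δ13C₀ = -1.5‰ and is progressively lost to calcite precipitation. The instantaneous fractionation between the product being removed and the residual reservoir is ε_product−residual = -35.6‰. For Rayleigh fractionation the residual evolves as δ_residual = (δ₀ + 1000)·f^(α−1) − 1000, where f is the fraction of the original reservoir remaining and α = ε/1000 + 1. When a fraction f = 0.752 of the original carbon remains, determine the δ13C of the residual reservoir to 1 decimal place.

Rayleigh residual: δ_res = (δ₀ + 1000)·f^(α−1) − 1000
α = ε/1000 + 1 = 0.96440, so α − 1 = -0.03560
f^(α−1) = 0.752^(-0.03560) = 1.010198
δ_res = (-1.5 + 1000) × 1.010198 − 1000 = 1008.683 − 1000 = 8.68‰

8.7‰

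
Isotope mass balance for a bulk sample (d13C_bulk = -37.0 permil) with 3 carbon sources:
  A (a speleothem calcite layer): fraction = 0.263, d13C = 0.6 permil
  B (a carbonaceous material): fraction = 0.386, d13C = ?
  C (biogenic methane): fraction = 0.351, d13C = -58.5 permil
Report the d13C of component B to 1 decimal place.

-43.1 permil

Isotope mass balance: δ_bulk = Σ fᵢ·δᵢ.
-37.0 = 0.263×(0.6) + 0.386×δ_B + 0.351×(-58.5)
0.386·δ_B = -37.0 − (-20.376) = -16.624
δ_B = -16.624 / 0.386 = -43.07 permil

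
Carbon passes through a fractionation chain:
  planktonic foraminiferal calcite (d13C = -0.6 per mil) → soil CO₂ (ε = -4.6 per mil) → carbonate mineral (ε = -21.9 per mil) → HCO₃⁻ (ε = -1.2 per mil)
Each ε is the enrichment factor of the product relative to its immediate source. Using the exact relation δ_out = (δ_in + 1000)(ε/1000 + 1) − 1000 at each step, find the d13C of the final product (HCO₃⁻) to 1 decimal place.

step 1: δ = (-0.60 + 1000)·(-4.6/1000 + 1) − 1000 = -5.20 per mil
step 2: δ = (-5.20 + 1000)·(-21.9/1000 + 1) − 1000 = -26.98 per mil
step 3: δ = (-26.98 + 1000)·(-1.2/1000 + 1) − 1000 = -28.15 per mil

-28.2 per mil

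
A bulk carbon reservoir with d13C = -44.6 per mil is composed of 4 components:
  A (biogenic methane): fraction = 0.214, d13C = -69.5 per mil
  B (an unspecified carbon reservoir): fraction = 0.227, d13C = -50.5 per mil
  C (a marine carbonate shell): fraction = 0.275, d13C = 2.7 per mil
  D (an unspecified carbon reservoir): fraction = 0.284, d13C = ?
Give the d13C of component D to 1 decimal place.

-66.9 per mil

Isotope mass balance: δ_bulk = Σ fᵢ·δᵢ.
-44.6 = 0.214×(-69.5) + 0.227×(-50.5) + 0.275×(2.7) + 0.284×δ_D
0.284·δ_D = -44.6 − (-25.594) = -19.006
δ_D = -19.006 / 0.284 = -66.92 per mil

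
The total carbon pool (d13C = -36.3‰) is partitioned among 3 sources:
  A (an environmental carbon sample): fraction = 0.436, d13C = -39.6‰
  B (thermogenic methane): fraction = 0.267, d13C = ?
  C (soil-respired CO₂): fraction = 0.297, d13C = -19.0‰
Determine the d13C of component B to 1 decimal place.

-50.2‰

Isotope mass balance: δ_bulk = Σ fᵢ·δᵢ.
-36.3 = 0.436×(-39.6) + 0.267×δ_B + 0.297×(-19.0)
0.267·δ_B = -36.3 − (-22.909) = -13.391
δ_B = -13.391 / 0.267 = -50.16‰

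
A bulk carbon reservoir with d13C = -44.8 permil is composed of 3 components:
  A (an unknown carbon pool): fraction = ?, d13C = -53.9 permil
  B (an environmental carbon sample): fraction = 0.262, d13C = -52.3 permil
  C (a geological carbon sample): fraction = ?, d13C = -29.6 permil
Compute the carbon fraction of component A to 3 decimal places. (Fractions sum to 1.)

Let f_A and f_C be the unknown fractions; fractions sum to 1 so f_A + f_C = 0.738.
Mass balance: Σ fᵢ·δᵢ = δ_bulk ⇒ f_A·(-53.9) + f_C·(-29.6) = -44.8 − (-13.703) = -31.097
Substitute f_C = 0.738 − f_A:
f_A·(-53.9 − -29.6) = -31.097 − 0.738×(-29.6) = -9.253
f_A = -9.253 / -24.3 = 0.3808

0.381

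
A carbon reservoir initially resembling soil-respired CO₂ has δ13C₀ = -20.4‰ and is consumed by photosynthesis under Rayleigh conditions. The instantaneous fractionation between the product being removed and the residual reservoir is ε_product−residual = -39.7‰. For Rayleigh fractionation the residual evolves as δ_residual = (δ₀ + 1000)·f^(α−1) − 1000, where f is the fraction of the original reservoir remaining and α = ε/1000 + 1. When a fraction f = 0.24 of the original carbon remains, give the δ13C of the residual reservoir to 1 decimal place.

Rayleigh residual: δ_res = (δ₀ + 1000)·f^(α−1) − 1000
α = ε/1000 + 1 = 0.96030, so α − 1 = -0.03970
f^(α−1) = 0.24^(-0.03970) = 1.058292
δ_res = (-20.4 + 1000) × 1.058292 − 1000 = 1036.703 − 1000 = 36.70‰

36.7‰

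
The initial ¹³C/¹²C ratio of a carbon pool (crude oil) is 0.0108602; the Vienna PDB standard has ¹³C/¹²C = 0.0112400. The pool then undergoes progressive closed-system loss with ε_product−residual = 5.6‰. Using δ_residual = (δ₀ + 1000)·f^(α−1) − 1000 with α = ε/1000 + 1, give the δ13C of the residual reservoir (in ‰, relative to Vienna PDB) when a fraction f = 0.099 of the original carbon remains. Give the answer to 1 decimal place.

δ₀ = (0.0108602/0.0112400 − 1)×1000 = (0.966210 − 1)×1000 = -33.790‰
α − 1 = ε/1000 = 0.0056
f^(α−1) = 0.099^(0.0056) = 0.987133
δ_res = (-33.790 + 1000) × 0.987133 − 1000 = 953.777 − 1000 = -46.22‰

-46.2‰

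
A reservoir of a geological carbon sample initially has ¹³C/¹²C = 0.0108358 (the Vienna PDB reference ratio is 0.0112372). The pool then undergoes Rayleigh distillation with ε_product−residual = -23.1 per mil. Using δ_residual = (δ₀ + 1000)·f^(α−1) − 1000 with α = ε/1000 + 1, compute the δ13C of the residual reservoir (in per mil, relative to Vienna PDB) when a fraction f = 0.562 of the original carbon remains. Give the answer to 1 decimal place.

δ₀ = (0.0108358/0.0112372 − 1)×1000 = (0.964279 − 1)×1000 = -35.721 per mil
α − 1 = ε/1000 = -0.0231
f^(α−1) = 0.562^(-0.0231) = 1.013400
δ_res = (-35.721 + 1000) × 1.013400 − 1000 = 977.201 − 1000 = -22.80 per mil

-22.8 per mil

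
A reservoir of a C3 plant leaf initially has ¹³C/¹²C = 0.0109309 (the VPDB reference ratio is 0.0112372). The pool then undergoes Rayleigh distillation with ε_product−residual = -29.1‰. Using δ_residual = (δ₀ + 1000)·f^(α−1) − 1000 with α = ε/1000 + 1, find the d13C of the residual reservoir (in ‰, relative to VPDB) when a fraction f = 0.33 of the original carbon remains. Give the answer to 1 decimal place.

4.6‰

δ₀ = (0.0109309/0.0112372 − 1)×1000 = (0.972742 − 1)×1000 = -27.258‰
α − 1 = ε/1000 = -0.0291
f^(α−1) = 0.33^(-0.0291) = 1.032788
δ_res = (-27.258 + 1000) × 1.032788 − 1000 = 1004.637 − 1000 = 4.64‰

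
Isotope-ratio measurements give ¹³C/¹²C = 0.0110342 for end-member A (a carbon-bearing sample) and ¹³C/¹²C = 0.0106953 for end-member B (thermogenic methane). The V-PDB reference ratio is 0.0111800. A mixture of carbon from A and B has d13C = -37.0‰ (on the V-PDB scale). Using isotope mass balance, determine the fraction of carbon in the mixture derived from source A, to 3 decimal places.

δ_A = (0.0110342/0.0111800 − 1)×1000 = (0.986959 − 1)×1000 = -13.041‰
δ_B = (0.0106953/0.0111800 − 1)×1000 = (0.956646 − 1)×1000 = -43.354‰
f_A = (δ_mix − δ_B)/(δ_A − δ_B) = (-37.0 − (-43.354))/(-13.041 − (-43.354))
f_A = 6.354 / 30.313 = 0.2096

0.210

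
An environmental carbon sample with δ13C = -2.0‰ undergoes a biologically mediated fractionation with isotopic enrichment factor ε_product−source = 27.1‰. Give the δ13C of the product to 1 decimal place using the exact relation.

25.0‰

Exactly, δ_product = (δ_source + 1000)·(ε/1000 + 1) − 1000.
δ_product = (-2.0 + 1000) × (27.1/1000 + 1) − 1000
δ_product = 25.05‰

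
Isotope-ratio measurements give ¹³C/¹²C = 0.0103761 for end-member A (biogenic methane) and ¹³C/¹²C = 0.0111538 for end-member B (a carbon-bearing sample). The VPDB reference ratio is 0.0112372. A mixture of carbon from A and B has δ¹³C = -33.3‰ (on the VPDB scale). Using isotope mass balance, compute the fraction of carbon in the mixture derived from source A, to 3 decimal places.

0.374

δ_A = (0.0103761/0.0112372 − 1)×1000 = (0.923371 − 1)×1000 = -76.629‰
δ_B = (0.0111538/0.0112372 − 1)×1000 = (0.992578 − 1)×1000 = -7.422‰
f_A = (δ_mix − δ_B)/(δ_A − δ_B) = (-33.3 − (-7.422))/(-76.629 − (-7.422))
f_A = -25.878 / -69.208 = 0.3739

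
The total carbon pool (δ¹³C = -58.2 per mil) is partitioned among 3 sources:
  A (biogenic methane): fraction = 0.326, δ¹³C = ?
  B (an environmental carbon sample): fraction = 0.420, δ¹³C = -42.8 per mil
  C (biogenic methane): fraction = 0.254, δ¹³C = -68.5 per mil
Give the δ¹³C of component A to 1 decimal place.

Isotope mass balance: δ_bulk = Σ fᵢ·δᵢ.
-58.2 = 0.326×δ_A + 0.420×(-42.8) + 0.254×(-68.5)
0.326·δ_A = -58.2 − (-35.375) = -22.825
δ_A = -22.825 / 0.326 = -70.02 per mil

-70.0 per mil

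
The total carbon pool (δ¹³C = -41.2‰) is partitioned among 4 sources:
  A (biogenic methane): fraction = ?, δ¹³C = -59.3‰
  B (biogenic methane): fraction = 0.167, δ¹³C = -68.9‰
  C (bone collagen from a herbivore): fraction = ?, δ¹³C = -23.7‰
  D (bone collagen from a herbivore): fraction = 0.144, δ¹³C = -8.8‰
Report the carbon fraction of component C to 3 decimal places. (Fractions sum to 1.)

0.349

Let f_C and f_A be the unknown fractions; fractions sum to 1 so f_C + f_A = 0.689.
Mass balance: Σ fᵢ·δᵢ = δ_bulk ⇒ f_C·(-23.7) + f_A·(-59.3) = -41.2 − (-12.774) = -28.427
Substitute f_A = 0.689 − f_C:
f_C·(-23.7 − -59.3) = -28.427 − 0.689×(-59.3) = 12.431
f_C = 12.431 / 35.6 = 0.3492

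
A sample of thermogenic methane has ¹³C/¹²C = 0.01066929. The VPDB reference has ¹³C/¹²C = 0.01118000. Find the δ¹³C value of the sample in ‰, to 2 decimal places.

-45.68‰

δ¹³C = (R_sample / R_standard − 1) × 1000
R_sample / R_standard = 0.01066929 / 0.01118000 = 0.954319
δ¹³C = (0.954319 − 1) × 1000 = -45.681‰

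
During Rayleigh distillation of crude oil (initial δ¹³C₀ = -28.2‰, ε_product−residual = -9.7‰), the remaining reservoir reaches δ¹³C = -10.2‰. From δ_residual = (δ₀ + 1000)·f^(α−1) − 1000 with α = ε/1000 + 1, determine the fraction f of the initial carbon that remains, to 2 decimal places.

α − 1 = ε/1000 = -0.0097
(δ_res + 1000)/(δ₀ + 1000) = (-10.2 + 1000)/(-28.2 + 1000) = 989.8/971.8 = 1.018522
f = 1.018522^(1/-0.0097) = exp(ln(1.018522)/-0.0097) = exp(0.01835/-0.0097)
f = exp(-1.8920) = 0.1508

0.15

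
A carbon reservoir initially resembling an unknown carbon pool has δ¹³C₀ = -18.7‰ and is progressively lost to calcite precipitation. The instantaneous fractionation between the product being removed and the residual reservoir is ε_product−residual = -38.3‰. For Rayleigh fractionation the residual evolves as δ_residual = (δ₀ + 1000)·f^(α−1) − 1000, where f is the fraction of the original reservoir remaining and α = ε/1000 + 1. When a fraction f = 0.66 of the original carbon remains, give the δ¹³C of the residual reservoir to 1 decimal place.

Rayleigh residual: δ_res = (δ₀ + 1000)·f^(α−1) − 1000
α = ε/1000 + 1 = 0.96170, so α − 1 = -0.03830
f^(α−1) = 0.66^(-0.03830) = 1.016042
δ_res = (-18.7 + 1000) × 1.016042 − 1000 = 997.042 − 1000 = -2.96‰

-3.0‰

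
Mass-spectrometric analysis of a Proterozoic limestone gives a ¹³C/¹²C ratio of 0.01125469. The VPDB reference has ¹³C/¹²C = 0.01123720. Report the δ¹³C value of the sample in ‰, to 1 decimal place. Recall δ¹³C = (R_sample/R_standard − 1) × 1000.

δ¹³C = (R_sample / R_standard − 1) × 1000
R_sample / R_standard = 0.01125469 / 0.01123720 = 1.001556
δ¹³C = (1.001556 − 1) × 1000 = 1.56‰

1.6‰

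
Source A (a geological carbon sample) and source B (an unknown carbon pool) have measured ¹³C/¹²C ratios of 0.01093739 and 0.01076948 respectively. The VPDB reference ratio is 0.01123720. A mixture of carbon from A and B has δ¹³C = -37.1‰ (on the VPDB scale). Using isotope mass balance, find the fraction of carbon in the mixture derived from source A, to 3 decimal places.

0.303

δ_A = (0.01093739/0.01123720 − 1)×1000 = (0.973320 − 1)×1000 = -26.680‰
δ_B = (0.01076948/0.01123720 − 1)×1000 = (0.958378 − 1)×1000 = -41.622‰
f_A = (δ_mix − δ_B)/(δ_A − δ_B) = (-37.1 − (-41.622))/(-26.680 − (-41.622))
f_A = 4.522 / 14.942 = 0.3027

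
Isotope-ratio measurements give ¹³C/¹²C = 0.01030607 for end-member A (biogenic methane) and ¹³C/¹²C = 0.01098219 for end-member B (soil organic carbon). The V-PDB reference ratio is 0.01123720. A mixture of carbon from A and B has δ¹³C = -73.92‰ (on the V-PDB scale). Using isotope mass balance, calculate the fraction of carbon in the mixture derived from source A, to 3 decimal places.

δ_A = (0.01030607/0.01123720 − 1)×1000 = (0.917139 − 1)×1000 = -82.861‰
δ_B = (0.01098219/0.01123720 − 1)×1000 = (0.977307 − 1)×1000 = -22.693‰
f_A = (δ_mix − δ_B)/(δ_A − δ_B) = (-73.92 − (-22.693))/(-82.861 − (-22.693))
f_A = -51.227 / -60.168 = 0.8514

0.851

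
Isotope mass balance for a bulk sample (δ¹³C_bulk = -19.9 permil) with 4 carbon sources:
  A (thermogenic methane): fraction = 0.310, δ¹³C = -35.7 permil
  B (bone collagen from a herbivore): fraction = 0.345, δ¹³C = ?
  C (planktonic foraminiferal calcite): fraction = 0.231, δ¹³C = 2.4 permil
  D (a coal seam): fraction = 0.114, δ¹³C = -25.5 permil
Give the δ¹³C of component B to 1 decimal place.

-18.8 permil

Isotope mass balance: δ_bulk = Σ fᵢ·δᵢ.
-19.9 = 0.310×(-35.7) + 0.345×δ_B + 0.231×(2.4) + 0.114×(-25.5)
0.345·δ_B = -19.9 − (-13.420) = -6.480
δ_B = -6.480 / 0.345 = -18.78 permil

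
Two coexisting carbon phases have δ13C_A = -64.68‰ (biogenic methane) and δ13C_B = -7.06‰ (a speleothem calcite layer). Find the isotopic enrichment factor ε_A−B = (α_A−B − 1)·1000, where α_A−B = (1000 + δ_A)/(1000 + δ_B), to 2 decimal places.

-58.03‰

α_A−B = (1000 + -64.68) / (1000 + -7.06) = 935.32 / 992.94 = 0.941970
ε_A−B = (0.941970 − 1) × 1000 = -58.030‰
(The approximation ε ≈ δ_A − δ_B would give -57.62‰.)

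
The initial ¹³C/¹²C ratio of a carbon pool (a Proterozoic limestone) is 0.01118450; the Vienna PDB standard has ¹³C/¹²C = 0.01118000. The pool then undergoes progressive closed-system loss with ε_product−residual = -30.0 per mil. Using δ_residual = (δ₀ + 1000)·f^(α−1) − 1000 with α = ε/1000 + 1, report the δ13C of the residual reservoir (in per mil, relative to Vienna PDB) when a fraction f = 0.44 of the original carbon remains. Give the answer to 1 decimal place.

δ₀ = (0.01118450/0.01118000 − 1)×1000 = (1.000403 − 1)×1000 = 0.403 per mil
α − 1 = ε/1000 = -0.0300
f^(α−1) = 0.44^(-0.0300) = 1.024935
δ_res = (0.403 + 1000) × 1.024935 − 1000 = 1025.348 − 1000 = 25.35 per mil

25.3 per mil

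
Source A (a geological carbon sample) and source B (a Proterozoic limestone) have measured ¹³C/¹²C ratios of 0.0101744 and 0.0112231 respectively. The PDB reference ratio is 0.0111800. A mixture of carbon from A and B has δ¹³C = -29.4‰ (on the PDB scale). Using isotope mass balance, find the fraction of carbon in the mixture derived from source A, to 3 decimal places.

0.355

δ_A = (0.0101744/0.0111800 − 1)×1000 = (0.910054 − 1)×1000 = -89.946‰
δ_B = (0.0112231/0.0111800 − 1)×1000 = (1.003855 − 1)×1000 = 3.855‰
f_A = (δ_mix − δ_B)/(δ_A − δ_B) = (-29.4 − (3.855))/(-89.946 − (3.855))
f_A = -33.255 / -93.801 = 0.3545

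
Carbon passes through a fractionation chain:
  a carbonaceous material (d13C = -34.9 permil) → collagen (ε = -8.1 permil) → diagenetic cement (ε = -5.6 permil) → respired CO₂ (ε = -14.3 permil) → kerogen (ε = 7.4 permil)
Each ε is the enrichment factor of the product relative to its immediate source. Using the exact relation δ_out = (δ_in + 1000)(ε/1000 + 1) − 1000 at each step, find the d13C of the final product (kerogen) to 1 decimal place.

step 1: δ = (-34.90 + 1000)·(-8.1/1000 + 1) − 1000 = -42.72 permil
step 2: δ = (-42.72 + 1000)·(-5.6/1000 + 1) − 1000 = -48.08 permil
step 3: δ = (-48.08 + 1000)·(-14.3/1000 + 1) − 1000 = -61.69 permil
step 4: δ = (-61.69 + 1000)·(7.4/1000 + 1) − 1000 = -54.75 permil

-54.7 permil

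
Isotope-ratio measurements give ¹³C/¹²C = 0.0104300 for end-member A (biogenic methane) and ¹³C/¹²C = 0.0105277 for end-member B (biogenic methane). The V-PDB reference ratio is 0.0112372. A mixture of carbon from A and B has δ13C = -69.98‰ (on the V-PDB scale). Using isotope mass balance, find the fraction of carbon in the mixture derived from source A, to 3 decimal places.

δ_A = (0.0104300/0.0112372 − 1)×1000 = (0.928167 − 1)×1000 = -71.833‰
δ_B = (0.0105277/0.0112372 − 1)×1000 = (0.936861 − 1)×1000 = -63.139‰
f_A = (δ_mix − δ_B)/(δ_A − δ_B) = (-69.98 − (-63.139))/(-71.833 − (-63.139))
f_A = -6.841 / -8.694 = 0.7869

0.787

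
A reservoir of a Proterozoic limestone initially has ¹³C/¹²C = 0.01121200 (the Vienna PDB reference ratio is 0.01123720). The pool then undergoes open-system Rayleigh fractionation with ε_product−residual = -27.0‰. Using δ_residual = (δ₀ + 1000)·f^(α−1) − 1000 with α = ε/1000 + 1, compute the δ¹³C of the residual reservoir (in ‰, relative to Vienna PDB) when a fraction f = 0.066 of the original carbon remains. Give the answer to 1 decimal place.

δ₀ = (0.01121200/0.01123720 − 1)×1000 = (0.997757 − 1)×1000 = -2.243‰
α − 1 = ε/1000 = -0.0270
f^(α−1) = 0.066^(-0.0270) = 1.076149
δ_res = (-2.243 + 1000) × 1.076149 − 1000 = 1073.735 − 1000 = 73.74‰

73.7‰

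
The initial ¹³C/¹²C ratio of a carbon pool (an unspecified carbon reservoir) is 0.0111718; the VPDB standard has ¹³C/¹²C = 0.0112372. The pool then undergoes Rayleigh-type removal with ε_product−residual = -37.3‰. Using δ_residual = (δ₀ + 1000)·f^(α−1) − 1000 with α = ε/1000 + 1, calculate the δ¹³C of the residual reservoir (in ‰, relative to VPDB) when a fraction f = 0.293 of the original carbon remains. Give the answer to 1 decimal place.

δ₀ = (0.0111718/0.0112372 − 1)×1000 = (0.994180 − 1)×1000 = -5.820‰
α − 1 = ε/1000 = -0.0373
f^(α−1) = 0.293^(-0.0373) = 1.046853
δ_res = (-5.820 + 1000) × 1.046853 − 1000 = 1040.761 − 1000 = 40.76‰

40.8‰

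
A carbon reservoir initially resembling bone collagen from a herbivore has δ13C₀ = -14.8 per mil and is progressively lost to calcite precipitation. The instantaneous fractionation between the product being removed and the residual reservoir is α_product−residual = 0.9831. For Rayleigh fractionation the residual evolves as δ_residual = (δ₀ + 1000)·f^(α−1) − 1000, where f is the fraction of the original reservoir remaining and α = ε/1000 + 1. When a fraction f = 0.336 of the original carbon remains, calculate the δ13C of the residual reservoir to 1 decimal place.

Rayleigh residual: δ_res = (δ₀ + 1000)·f^(α−1) − 1000
α − 1 = -0.01690
f^(α−1) = 0.336^(-0.01690) = 1.018603
δ_res = (-14.8 + 1000) × 1.018603 − 1000 = 1003.527 − 1000 = 3.53 per mil

3.5 per mil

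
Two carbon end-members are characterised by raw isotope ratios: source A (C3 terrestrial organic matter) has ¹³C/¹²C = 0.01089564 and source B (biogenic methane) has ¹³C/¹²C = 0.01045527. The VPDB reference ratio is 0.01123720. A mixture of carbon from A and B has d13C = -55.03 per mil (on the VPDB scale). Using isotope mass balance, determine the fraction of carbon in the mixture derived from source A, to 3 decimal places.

δ_A = (0.01089564/0.01123720 − 1)×1000 = (0.969605 − 1)×1000 = -30.395 per mil
δ_B = (0.01045527/0.01123720 − 1)×1000 = (0.930416 − 1)×1000 = -69.584 per mil
f_A = (δ_mix − δ_B)/(δ_A − δ_B) = (-55.03 − (-69.584))/(-30.395 − (-69.584))
f_A = 14.554 / 39.189 = 0.3714

0.371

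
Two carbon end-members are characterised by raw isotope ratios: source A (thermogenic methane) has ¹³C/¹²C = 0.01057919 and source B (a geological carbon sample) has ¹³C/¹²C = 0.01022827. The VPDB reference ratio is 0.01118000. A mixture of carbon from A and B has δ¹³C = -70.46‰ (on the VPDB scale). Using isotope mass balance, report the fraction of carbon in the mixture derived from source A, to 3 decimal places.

0.467

δ_A = (0.01057919/0.01118000 − 1)×1000 = (0.946260 − 1)×1000 = -53.740‰
δ_B = (0.01022827/0.01118000 − 1)×1000 = (0.914872 − 1)×1000 = -85.128‰
f_A = (δ_mix − δ_B)/(δ_A − δ_B) = (-70.46 − (-85.128))/(-53.740 − (-85.128))
f_A = 14.668 / 31.388 = 0.4673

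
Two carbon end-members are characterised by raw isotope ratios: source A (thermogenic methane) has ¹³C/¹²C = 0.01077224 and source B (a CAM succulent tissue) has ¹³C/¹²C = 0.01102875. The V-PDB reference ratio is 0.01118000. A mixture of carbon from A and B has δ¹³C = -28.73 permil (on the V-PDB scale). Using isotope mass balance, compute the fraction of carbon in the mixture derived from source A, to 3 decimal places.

0.663

δ_A = (0.01077224/0.01118000 − 1)×1000 = (0.963528 − 1)×1000 = -36.472 permil
δ_B = (0.01102875/0.01118000 − 1)×1000 = (0.986471 − 1)×1000 = -13.529 permil
f_A = (δ_mix − δ_B)/(δ_A − δ_B) = (-28.73 − (-13.529))/(-36.472 − (-13.529))
f_A = -15.201 / -22.944 = 0.6626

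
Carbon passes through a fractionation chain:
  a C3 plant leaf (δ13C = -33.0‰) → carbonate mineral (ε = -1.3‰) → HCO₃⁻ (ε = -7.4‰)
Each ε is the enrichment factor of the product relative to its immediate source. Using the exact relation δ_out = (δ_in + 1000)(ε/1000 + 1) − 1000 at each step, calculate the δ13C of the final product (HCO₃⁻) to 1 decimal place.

-41.4‰

step 1: δ = (-33.00 + 1000)·(-1.3/1000 + 1) − 1000 = -34.26‰
step 2: δ = (-34.26 + 1000)·(-7.4/1000 + 1) − 1000 = -41.40‰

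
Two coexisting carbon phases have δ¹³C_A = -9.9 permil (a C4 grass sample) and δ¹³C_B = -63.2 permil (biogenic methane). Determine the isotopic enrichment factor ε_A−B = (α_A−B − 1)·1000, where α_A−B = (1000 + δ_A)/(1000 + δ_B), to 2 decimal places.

α_A−B = (1000 + -9.9) / (1000 + -63.2) = 990.1 / 936.8 = 1.056896
ε_A−B = (1.056896 − 1) × 1000 = 56.896 permil
(The approximation ε ≈ δ_A − δ_B would give 53.3 permil.)

56.90 permil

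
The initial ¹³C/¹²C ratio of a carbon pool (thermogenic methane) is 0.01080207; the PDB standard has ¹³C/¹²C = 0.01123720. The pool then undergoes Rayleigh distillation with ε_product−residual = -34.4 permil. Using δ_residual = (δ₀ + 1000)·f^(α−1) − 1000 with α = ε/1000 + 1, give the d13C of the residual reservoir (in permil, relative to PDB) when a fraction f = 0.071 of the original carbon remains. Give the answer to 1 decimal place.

δ₀ = (0.01080207/0.01123720 − 1)×1000 = (0.961278 − 1)×1000 = -38.722 permil
α − 1 = ε/1000 = -0.0344
f^(α−1) = 0.071^(-0.0344) = 1.095259
δ_res = (-38.722 + 1000) × 1.095259 − 1000 = 1052.848 − 1000 = 52.85 permil

52.8 permil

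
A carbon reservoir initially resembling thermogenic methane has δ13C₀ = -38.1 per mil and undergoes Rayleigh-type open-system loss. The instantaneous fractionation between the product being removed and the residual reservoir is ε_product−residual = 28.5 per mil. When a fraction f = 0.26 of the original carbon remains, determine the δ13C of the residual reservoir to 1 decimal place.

-74.3 per mil

Rayleigh residual: δ_res = (δ₀ + 1000)·f^(α−1) − 1000
α = ε/1000 + 1 = 1.02850, so α − 1 = 0.02850
f^(α−1) = 0.26^(0.02850) = 0.962336
δ_res = (-38.1 + 1000) × 0.962336 − 1000 = 925.671 − 1000 = -74.33 per mil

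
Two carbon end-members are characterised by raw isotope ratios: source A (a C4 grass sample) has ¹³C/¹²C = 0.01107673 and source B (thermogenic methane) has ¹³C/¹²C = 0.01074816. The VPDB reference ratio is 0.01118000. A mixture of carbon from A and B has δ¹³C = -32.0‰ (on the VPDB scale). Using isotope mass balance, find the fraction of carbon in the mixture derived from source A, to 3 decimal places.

0.225

δ_A = (0.01107673/0.01118000 − 1)×1000 = (0.990763 − 1)×1000 = -9.237‰
δ_B = (0.01074816/0.01118000 − 1)×1000 = (0.961374 − 1)×1000 = -38.626‰
f_A = (δ_mix − δ_B)/(δ_A − δ_B) = (-32.0 − (-38.626))/(-9.237 − (-38.626))
f_A = 6.626 / 29.389 = 0.2255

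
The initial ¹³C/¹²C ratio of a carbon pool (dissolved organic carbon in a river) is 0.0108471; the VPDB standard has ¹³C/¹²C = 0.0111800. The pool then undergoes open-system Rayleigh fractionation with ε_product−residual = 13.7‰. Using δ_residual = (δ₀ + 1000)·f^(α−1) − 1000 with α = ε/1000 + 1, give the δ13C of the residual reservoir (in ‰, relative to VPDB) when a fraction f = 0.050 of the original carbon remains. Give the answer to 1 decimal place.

δ₀ = (0.0108471/0.0111800 − 1)×1000 = (0.970224 − 1)×1000 = -29.776‰
α − 1 = ε/1000 = 0.0137
f^(α−1) = 0.050^(0.0137) = 0.959789
δ_res = (-29.776 + 1000) × 0.959789 − 1000 = 931.210 − 1000 = -68.79‰

-68.8‰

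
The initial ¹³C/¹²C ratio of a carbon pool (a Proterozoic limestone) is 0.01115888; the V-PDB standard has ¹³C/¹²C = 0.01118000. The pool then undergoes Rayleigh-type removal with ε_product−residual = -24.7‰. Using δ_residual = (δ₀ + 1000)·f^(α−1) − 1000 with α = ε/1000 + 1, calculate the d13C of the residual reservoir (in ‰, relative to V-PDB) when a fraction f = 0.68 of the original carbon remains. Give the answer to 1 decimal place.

δ₀ = (0.01115888/0.01118000 − 1)×1000 = (0.998111 − 1)×1000 = -1.889‰
α − 1 = ε/1000 = -0.0247
f^(α−1) = 0.68^(-0.0247) = 1.009571
δ_res = (-1.889 + 1000) × 1.009571 − 1000 = 1007.664 − 1000 = 7.66‰

7.7‰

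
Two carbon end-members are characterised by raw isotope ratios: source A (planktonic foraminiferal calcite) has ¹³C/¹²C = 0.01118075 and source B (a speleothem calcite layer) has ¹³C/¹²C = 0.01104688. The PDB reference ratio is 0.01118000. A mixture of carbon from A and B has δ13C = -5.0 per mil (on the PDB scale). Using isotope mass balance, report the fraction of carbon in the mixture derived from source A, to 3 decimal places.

0.577

δ_A = (0.01118075/0.01118000 − 1)×1000 = (1.000067 − 1)×1000 = 0.067 per mil
δ_B = (0.01104688/0.01118000 − 1)×1000 = (0.988093 − 1)×1000 = -11.907 per mil
f_A = (δ_mix − δ_B)/(δ_A − δ_B) = (-5.0 − (-11.907))/(0.067 − (-11.907))
f_A = 6.907 / 11.974 = 0.5768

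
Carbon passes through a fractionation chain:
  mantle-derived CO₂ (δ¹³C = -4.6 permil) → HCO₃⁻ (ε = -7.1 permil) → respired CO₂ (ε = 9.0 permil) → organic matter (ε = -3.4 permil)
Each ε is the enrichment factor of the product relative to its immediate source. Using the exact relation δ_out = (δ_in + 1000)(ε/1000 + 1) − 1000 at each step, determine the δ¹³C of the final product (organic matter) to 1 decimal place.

step 1: δ = (-4.60 + 1000)·(-7.1/1000 + 1) − 1000 = -11.67 permil
step 2: δ = (-11.67 + 1000)·(9.0/1000 + 1) − 1000 = -2.77 permil
step 3: δ = (-2.77 + 1000)·(-3.4/1000 + 1) − 1000 = -6.16 permil

-6.2 permil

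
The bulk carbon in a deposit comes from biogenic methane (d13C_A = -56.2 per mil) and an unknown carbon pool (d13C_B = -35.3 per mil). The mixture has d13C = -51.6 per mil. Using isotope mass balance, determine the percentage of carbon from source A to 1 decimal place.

δ_mix = f_A·δ_A + (1 − f_A)·δ_B  ⇒  f_A = (δ_mix − δ_B)/(δ_A − δ_B)
f_A = (-51.6 − (-35.3)) / (-56.2 − (-35.3))
f_A = -16.3 / -20.9 = 0.7799

78.0%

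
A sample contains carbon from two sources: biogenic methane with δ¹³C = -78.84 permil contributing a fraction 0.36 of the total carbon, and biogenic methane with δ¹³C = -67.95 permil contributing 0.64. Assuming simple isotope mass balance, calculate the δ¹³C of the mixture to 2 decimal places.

δ_mix = f_A·δ_A + f_B·δ_B
δ_mix = 0.36 × (-78.84) + 0.64 × (-67.95)
δ_mix = -28.382 + -43.488 = -71.870 permil

-71.87 permil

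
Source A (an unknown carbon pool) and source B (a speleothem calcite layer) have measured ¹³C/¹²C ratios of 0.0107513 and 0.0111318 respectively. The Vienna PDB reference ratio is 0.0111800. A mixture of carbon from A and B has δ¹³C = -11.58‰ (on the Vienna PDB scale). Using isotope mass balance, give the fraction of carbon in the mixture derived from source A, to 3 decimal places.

δ_A = (0.0107513/0.0111800 − 1)×1000 = (0.961655 − 1)×1000 = -38.345‰
δ_B = (0.0111318/0.0111800 − 1)×1000 = (0.995689 − 1)×1000 = -4.311‰
f_A = (δ_mix − δ_B)/(δ_A − δ_B) = (-11.58 − (-4.311))/(-38.345 − (-4.311))
f_A = -7.269 / -34.034 = 0.2136

0.214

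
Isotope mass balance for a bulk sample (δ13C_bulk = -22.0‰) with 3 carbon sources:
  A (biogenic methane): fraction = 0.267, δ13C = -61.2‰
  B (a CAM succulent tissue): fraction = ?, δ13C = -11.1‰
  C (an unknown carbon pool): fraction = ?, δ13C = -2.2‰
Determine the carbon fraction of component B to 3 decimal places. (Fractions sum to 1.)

0.455

Let f_B and f_C be the unknown fractions; fractions sum to 1 so f_B + f_C = 0.733.
Mass balance: Σ fᵢ·δᵢ = δ_bulk ⇒ f_B·(-11.1) + f_C·(-2.2) = -22.0 − (-16.340) = -5.660
Substitute f_C = 0.733 − f_B:
f_B·(-11.1 − -2.2) = -5.660 − 0.733×(-2.2) = -4.047
f_B = -4.047 / -8.9 = 0.4547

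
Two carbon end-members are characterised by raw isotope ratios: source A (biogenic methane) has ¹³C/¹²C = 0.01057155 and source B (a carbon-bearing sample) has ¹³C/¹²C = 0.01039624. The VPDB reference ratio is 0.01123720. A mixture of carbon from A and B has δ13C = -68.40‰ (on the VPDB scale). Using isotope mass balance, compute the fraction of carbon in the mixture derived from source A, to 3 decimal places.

δ_A = (0.01057155/0.01123720 − 1)×1000 = (0.940764 − 1)×1000 = -59.236‰
δ_B = (0.01039624/0.01123720 − 1)×1000 = (0.925163 − 1)×1000 = -74.837‰
f_A = (δ_mix − δ_B)/(δ_A − δ_B) = (-68.40 − (-74.837))/(-59.236 − (-74.837))
f_A = 6.437 / 15.601 = 0.4126

0.413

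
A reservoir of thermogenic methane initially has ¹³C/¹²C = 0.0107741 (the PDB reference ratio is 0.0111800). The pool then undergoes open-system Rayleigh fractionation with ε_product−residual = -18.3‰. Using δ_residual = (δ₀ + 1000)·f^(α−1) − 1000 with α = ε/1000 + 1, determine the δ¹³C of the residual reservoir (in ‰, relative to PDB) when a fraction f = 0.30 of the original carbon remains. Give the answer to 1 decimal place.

δ₀ = (0.0107741/0.0111800 − 1)×1000 = (0.963694 − 1)×1000 = -36.306‰
α − 1 = ε/1000 = -0.0183
f^(α−1) = 0.30^(-0.0183) = 1.022277
δ_res = (-36.306 + 1000) × 1.022277 − 1000 = 985.163 − 1000 = -14.84‰

-14.8‰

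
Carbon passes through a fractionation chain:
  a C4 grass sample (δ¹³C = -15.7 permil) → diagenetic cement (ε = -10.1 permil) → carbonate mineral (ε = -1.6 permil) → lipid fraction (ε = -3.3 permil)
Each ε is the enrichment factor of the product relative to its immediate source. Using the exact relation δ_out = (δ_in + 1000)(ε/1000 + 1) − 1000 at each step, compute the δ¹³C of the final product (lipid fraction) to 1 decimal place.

step 1: δ = (-15.70 + 1000)·(-10.1/1000 + 1) − 1000 = -25.64 permil
step 2: δ = (-25.64 + 1000)·(-1.6/1000 + 1) − 1000 = -27.20 permil
step 3: δ = (-27.20 + 1000)·(-3.3/1000 + 1) − 1000 = -30.41 permil

-30.4 permil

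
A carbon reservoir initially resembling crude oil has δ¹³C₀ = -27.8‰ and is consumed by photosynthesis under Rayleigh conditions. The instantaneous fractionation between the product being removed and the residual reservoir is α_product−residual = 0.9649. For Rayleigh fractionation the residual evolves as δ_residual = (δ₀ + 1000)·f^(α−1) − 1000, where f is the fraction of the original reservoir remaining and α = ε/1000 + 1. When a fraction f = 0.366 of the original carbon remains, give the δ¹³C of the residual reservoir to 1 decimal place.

7.1‰

Rayleigh residual: δ_res = (δ₀ + 1000)·f^(α−1) − 1000
α − 1 = -0.03510
f^(α−1) = 0.366^(-0.03510) = 1.035909
δ_res = (-27.8 + 1000) × 1.035909 − 1000 = 1007.111 − 1000 = 7.11‰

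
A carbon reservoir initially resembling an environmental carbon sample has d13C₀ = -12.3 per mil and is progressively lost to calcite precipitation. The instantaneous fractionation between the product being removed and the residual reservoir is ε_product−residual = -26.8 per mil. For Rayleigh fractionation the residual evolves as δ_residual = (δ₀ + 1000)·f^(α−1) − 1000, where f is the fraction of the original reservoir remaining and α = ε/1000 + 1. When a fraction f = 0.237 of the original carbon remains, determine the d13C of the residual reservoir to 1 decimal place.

26.6 per mil

Rayleigh residual: δ_res = (δ₀ + 1000)·f^(α−1) − 1000
α = ε/1000 + 1 = 0.97320, so α − 1 = -0.02680
f^(α−1) = 0.237^(-0.02680) = 1.039338
δ_res = (-12.3 + 1000) × 1.039338 − 1000 = 1026.554 − 1000 = 26.55 per mil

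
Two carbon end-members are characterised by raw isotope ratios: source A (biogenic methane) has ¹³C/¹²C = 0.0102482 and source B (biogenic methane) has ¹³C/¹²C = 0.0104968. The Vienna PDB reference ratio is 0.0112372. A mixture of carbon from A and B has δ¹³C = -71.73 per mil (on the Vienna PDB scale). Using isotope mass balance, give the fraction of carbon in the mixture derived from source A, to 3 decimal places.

0.264

δ_A = (0.0102482/0.0112372 − 1)×1000 = (0.911989 − 1)×1000 = -88.011 per mil
δ_B = (0.0104968/0.0112372 − 1)×1000 = (0.934112 − 1)×1000 = -65.888 per mil
f_A = (δ_mix − δ_B)/(δ_A − δ_B) = (-71.73 − (-65.888))/(-88.011 − (-65.888))
f_A = -5.842 / -22.123 = 0.2641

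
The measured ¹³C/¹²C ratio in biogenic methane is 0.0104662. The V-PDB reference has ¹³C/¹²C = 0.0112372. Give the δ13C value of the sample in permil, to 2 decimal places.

δ13C = (R_sample / R_standard − 1) × 1000
R_sample / R_standard = 0.0104662 / 0.0112372 = 0.931389
δ13C = (0.931389 − 1) × 1000 = -68.611 permil

-68.61 permil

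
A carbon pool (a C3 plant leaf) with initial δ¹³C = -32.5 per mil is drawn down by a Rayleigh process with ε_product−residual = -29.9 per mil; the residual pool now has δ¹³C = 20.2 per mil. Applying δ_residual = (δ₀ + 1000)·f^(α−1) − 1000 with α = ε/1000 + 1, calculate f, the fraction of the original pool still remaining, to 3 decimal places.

α − 1 = ε/1000 = -0.0299
(δ_res + 1000)/(δ₀ + 1000) = (20.2 + 1000)/(-32.5 + 1000) = 1020.2/967.5 = 1.054470
f = 1.054470^(1/-0.0299) = exp(ln(1.054470)/-0.0299) = exp(0.05304/-0.0299)
f = exp(-1.7739) = 0.1697

0.170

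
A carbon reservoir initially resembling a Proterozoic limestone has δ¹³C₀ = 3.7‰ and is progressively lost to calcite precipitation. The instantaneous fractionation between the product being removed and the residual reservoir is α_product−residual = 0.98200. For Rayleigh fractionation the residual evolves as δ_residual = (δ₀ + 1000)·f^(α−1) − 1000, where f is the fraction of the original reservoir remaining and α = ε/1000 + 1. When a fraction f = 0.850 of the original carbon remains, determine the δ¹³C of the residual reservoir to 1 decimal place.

6.6‰

Rayleigh residual: δ_res = (δ₀ + 1000)·f^(α−1) − 1000
α − 1 = -0.01800
f^(α−1) = 0.850^(-0.01800) = 1.002930
δ_res = (3.7 + 1000) × 1.002930 − 1000 = 1006.640 − 1000 = 6.64‰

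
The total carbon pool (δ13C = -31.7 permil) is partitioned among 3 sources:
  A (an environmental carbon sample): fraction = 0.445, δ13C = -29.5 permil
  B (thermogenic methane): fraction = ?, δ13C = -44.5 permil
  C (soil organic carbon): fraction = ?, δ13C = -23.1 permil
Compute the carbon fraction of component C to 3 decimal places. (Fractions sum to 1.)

0.286

Let f_C and f_B be the unknown fractions; fractions sum to 1 so f_C + f_B = 0.555.
Mass balance: Σ fᵢ·δᵢ = δ_bulk ⇒ f_C·(-23.1) + f_B·(-44.5) = -31.7 − (-13.127) = -18.572
Substitute f_B = 0.555 − f_C:
f_C·(-23.1 − -44.5) = -18.572 − 0.555×(-44.5) = 6.125
f_C = 6.125 / 21.4 = 0.2862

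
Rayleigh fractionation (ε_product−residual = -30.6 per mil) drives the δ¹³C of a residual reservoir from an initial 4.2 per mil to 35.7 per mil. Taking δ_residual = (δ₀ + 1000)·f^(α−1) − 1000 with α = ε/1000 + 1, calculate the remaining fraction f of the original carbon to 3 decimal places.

0.364

α − 1 = ε/1000 = -0.0306
(δ_res + 1000)/(δ₀ + 1000) = (35.7 + 1000)/(4.2 + 1000) = 1035.7/1004.2 = 1.031368
f = 1.031368^(1/-0.0306) = exp(ln(1.031368)/-0.0306) = exp(0.03089/-0.0306)
f = exp(-1.0094) = 0.3645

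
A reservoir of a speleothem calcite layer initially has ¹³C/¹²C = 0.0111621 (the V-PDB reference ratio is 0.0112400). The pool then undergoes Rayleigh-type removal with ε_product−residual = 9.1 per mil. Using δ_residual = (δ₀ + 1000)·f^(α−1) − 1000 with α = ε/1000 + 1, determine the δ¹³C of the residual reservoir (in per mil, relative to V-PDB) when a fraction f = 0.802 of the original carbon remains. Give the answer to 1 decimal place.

-8.9 per mil

δ₀ = (0.0111621/0.0112400 − 1)×1000 = (0.993069 − 1)×1000 = -6.931 per mil
α − 1 = ε/1000 = 0.0091
f^(α−1) = 0.802^(0.0091) = 0.997994
δ_res = (-6.931 + 1000) × 0.997994 − 1000 = 991.077 − 1000 = -8.92 per mil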